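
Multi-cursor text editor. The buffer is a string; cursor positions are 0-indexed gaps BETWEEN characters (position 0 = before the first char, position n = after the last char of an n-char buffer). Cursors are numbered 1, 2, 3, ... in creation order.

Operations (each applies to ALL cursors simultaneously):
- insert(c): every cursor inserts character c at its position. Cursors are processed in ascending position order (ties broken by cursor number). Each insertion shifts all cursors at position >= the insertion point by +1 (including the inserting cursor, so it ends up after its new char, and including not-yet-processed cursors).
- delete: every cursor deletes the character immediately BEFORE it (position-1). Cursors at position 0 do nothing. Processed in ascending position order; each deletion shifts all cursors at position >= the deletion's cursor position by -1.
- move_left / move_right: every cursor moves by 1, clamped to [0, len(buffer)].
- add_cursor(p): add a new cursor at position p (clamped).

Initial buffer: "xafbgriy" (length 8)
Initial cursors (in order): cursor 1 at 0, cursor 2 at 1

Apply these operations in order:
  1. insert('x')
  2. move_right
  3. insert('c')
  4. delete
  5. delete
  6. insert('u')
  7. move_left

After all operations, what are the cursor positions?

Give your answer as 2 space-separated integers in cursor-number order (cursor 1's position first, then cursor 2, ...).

After op 1 (insert('x')): buffer="xxxafbgriy" (len 10), cursors c1@1 c2@3, authorship 1.2.......
After op 2 (move_right): buffer="xxxafbgriy" (len 10), cursors c1@2 c2@4, authorship 1.2.......
After op 3 (insert('c')): buffer="xxcxacfbgriy" (len 12), cursors c1@3 c2@6, authorship 1.12.2......
After op 4 (delete): buffer="xxxafbgriy" (len 10), cursors c1@2 c2@4, authorship 1.2.......
After op 5 (delete): buffer="xxfbgriy" (len 8), cursors c1@1 c2@2, authorship 12......
After op 6 (insert('u')): buffer="xuxufbgriy" (len 10), cursors c1@2 c2@4, authorship 1122......
After op 7 (move_left): buffer="xuxufbgriy" (len 10), cursors c1@1 c2@3, authorship 1122......

Answer: 1 3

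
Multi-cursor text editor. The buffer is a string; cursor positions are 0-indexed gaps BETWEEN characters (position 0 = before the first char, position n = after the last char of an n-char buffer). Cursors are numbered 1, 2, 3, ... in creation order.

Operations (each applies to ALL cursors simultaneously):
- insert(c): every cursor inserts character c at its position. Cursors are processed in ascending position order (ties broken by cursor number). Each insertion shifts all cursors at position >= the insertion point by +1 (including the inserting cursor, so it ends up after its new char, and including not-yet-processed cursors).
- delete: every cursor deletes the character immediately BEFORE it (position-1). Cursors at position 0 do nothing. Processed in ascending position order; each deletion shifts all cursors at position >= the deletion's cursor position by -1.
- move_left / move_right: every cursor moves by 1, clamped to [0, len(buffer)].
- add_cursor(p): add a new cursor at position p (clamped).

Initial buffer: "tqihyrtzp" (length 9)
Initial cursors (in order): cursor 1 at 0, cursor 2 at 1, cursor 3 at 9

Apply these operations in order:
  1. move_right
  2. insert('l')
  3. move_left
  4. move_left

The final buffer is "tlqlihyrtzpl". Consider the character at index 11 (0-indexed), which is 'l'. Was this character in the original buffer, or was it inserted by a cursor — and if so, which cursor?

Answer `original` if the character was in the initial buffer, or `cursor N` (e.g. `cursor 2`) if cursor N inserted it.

Answer: cursor 3

Derivation:
After op 1 (move_right): buffer="tqihyrtzp" (len 9), cursors c1@1 c2@2 c3@9, authorship .........
After op 2 (insert('l')): buffer="tlqlihyrtzpl" (len 12), cursors c1@2 c2@4 c3@12, authorship .1.2.......3
After op 3 (move_left): buffer="tlqlihyrtzpl" (len 12), cursors c1@1 c2@3 c3@11, authorship .1.2.......3
After op 4 (move_left): buffer="tlqlihyrtzpl" (len 12), cursors c1@0 c2@2 c3@10, authorship .1.2.......3
Authorship (.=original, N=cursor N): . 1 . 2 . . . . . . . 3
Index 11: author = 3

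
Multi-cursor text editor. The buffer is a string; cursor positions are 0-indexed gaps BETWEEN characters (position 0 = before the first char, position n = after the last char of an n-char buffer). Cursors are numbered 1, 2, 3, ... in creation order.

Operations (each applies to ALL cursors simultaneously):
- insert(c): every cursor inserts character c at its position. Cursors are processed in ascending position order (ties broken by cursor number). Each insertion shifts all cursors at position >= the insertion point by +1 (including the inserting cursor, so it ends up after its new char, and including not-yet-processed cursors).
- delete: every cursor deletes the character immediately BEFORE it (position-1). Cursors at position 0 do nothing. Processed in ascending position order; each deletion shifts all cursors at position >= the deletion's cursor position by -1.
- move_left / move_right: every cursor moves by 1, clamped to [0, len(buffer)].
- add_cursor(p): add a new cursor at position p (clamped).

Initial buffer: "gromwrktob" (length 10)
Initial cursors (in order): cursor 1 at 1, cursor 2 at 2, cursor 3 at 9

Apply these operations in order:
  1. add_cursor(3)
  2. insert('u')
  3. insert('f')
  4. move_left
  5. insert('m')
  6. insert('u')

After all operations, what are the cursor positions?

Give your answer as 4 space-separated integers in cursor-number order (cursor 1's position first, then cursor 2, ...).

After op 1 (add_cursor(3)): buffer="gromwrktob" (len 10), cursors c1@1 c2@2 c4@3 c3@9, authorship ..........
After op 2 (insert('u')): buffer="guruoumwrktoub" (len 14), cursors c1@2 c2@4 c4@6 c3@13, authorship .1.2.4......3.
After op 3 (insert('f')): buffer="gufrufoufmwrktoufb" (len 18), cursors c1@3 c2@6 c4@9 c3@17, authorship .11.22.44......33.
After op 4 (move_left): buffer="gufrufoufmwrktoufb" (len 18), cursors c1@2 c2@5 c4@8 c3@16, authorship .11.22.44......33.
After op 5 (insert('m')): buffer="gumfrumfoumfmwrktoumfb" (len 22), cursors c1@3 c2@7 c4@11 c3@20, authorship .111.222.444......333.
After op 6 (insert('u')): buffer="gumufrumufoumufmwrktoumufb" (len 26), cursors c1@4 c2@9 c4@14 c3@24, authorship .1111.2222.4444......3333.

Answer: 4 9 24 14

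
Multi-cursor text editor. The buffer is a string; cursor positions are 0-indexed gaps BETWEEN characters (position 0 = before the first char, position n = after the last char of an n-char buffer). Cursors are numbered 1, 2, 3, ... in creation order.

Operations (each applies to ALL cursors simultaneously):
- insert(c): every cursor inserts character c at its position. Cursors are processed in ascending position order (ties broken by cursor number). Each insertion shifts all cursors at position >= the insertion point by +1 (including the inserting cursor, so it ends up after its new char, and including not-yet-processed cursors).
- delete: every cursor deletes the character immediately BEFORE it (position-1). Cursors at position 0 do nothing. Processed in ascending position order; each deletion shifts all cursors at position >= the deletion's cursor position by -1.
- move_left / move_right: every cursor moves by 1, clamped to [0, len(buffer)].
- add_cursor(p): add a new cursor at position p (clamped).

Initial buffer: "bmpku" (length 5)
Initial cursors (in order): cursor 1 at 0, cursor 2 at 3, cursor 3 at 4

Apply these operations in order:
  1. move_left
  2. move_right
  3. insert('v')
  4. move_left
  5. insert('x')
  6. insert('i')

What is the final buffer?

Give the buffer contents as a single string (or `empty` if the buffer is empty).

Answer: bxivmpxivkxivu

Derivation:
After op 1 (move_left): buffer="bmpku" (len 5), cursors c1@0 c2@2 c3@3, authorship .....
After op 2 (move_right): buffer="bmpku" (len 5), cursors c1@1 c2@3 c3@4, authorship .....
After op 3 (insert('v')): buffer="bvmpvkvu" (len 8), cursors c1@2 c2@5 c3@7, authorship .1..2.3.
After op 4 (move_left): buffer="bvmpvkvu" (len 8), cursors c1@1 c2@4 c3@6, authorship .1..2.3.
After op 5 (insert('x')): buffer="bxvmpxvkxvu" (len 11), cursors c1@2 c2@6 c3@9, authorship .11..22.33.
After op 6 (insert('i')): buffer="bxivmpxivkxivu" (len 14), cursors c1@3 c2@8 c3@12, authorship .111..222.333.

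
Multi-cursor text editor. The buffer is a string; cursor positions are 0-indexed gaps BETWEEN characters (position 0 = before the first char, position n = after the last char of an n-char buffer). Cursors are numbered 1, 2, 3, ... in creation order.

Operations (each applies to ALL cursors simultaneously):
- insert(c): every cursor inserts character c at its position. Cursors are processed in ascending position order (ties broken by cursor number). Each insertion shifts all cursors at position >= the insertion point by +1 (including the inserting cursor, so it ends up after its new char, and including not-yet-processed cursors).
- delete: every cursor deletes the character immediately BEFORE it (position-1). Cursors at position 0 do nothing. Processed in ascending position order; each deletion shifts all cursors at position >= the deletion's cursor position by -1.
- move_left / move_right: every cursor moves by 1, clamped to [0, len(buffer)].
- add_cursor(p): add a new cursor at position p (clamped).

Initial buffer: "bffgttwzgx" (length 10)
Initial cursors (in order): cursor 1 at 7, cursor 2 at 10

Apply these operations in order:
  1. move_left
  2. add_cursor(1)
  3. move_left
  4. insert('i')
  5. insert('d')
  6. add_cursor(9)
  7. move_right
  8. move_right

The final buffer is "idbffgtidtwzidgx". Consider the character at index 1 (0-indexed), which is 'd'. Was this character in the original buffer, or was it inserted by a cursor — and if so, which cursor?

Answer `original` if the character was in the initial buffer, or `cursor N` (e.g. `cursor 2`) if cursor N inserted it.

After op 1 (move_left): buffer="bffgttwzgx" (len 10), cursors c1@6 c2@9, authorship ..........
After op 2 (add_cursor(1)): buffer="bffgttwzgx" (len 10), cursors c3@1 c1@6 c2@9, authorship ..........
After op 3 (move_left): buffer="bffgttwzgx" (len 10), cursors c3@0 c1@5 c2@8, authorship ..........
After op 4 (insert('i')): buffer="ibffgtitwzigx" (len 13), cursors c3@1 c1@7 c2@11, authorship 3.....1...2..
After op 5 (insert('d')): buffer="idbffgtidtwzidgx" (len 16), cursors c3@2 c1@9 c2@14, authorship 33.....11...22..
After op 6 (add_cursor(9)): buffer="idbffgtidtwzidgx" (len 16), cursors c3@2 c1@9 c4@9 c2@14, authorship 33.....11...22..
After op 7 (move_right): buffer="idbffgtidtwzidgx" (len 16), cursors c3@3 c1@10 c4@10 c2@15, authorship 33.....11...22..
After op 8 (move_right): buffer="idbffgtidtwzidgx" (len 16), cursors c3@4 c1@11 c4@11 c2@16, authorship 33.....11...22..
Authorship (.=original, N=cursor N): 3 3 . . . . . 1 1 . . . 2 2 . .
Index 1: author = 3

Answer: cursor 3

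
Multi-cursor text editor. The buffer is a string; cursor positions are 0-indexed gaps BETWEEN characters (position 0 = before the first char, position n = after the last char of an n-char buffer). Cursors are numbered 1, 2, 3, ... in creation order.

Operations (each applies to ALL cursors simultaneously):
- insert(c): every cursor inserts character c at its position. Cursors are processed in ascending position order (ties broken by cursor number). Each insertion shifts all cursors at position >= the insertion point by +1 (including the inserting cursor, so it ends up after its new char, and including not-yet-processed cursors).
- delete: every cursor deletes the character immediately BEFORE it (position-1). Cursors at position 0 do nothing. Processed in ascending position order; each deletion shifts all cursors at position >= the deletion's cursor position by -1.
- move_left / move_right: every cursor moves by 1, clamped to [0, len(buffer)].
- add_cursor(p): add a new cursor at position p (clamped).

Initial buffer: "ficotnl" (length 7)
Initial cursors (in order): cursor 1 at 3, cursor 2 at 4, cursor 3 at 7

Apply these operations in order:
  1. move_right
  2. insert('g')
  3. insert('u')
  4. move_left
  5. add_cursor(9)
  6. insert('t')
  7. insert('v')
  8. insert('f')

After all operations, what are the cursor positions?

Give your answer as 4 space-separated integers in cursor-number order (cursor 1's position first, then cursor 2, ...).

Answer: 8 14 24 18

Derivation:
After op 1 (move_right): buffer="ficotnl" (len 7), cursors c1@4 c2@5 c3@7, authorship .......
After op 2 (insert('g')): buffer="ficogtgnlg" (len 10), cursors c1@5 c2@7 c3@10, authorship ....1.2..3
After op 3 (insert('u')): buffer="ficogutgunlgu" (len 13), cursors c1@6 c2@9 c3@13, authorship ....11.22..33
After op 4 (move_left): buffer="ficogutgunlgu" (len 13), cursors c1@5 c2@8 c3@12, authorship ....11.22..33
After op 5 (add_cursor(9)): buffer="ficogutgunlgu" (len 13), cursors c1@5 c2@8 c4@9 c3@12, authorship ....11.22..33
After op 6 (insert('t')): buffer="ficogtutgtutnlgtu" (len 17), cursors c1@6 c2@10 c4@12 c3@16, authorship ....111.2224..333
After op 7 (insert('v')): buffer="ficogtvutgtvutvnlgtvu" (len 21), cursors c1@7 c2@12 c4@15 c3@20, authorship ....1111.222244..3333
After op 8 (insert('f')): buffer="ficogtvfutgtvfutvfnlgtvfu" (len 25), cursors c1@8 c2@14 c4@18 c3@24, authorship ....11111.22222444..33333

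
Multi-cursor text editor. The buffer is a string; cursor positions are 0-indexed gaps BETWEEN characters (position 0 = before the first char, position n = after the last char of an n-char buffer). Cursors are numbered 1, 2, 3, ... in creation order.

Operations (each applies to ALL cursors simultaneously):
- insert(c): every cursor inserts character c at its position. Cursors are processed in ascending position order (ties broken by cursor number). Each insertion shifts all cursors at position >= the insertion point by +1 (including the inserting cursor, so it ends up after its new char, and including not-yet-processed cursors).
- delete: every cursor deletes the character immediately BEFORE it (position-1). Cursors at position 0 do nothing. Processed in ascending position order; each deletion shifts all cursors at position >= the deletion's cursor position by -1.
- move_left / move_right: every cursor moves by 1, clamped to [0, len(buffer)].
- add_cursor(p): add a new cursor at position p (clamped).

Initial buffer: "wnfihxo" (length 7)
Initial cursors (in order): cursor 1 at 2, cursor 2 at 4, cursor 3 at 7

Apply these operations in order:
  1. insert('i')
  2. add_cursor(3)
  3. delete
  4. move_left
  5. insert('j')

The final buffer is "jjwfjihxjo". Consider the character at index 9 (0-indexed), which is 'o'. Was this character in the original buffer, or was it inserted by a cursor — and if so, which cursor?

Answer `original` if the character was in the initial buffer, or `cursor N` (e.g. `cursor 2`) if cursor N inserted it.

Answer: original

Derivation:
After op 1 (insert('i')): buffer="wnifiihxoi" (len 10), cursors c1@3 c2@6 c3@10, authorship ..1..2...3
After op 2 (add_cursor(3)): buffer="wnifiihxoi" (len 10), cursors c1@3 c4@3 c2@6 c3@10, authorship ..1..2...3
After op 3 (delete): buffer="wfihxo" (len 6), cursors c1@1 c4@1 c2@3 c3@6, authorship ......
After op 4 (move_left): buffer="wfihxo" (len 6), cursors c1@0 c4@0 c2@2 c3@5, authorship ......
After op 5 (insert('j')): buffer="jjwfjihxjo" (len 10), cursors c1@2 c4@2 c2@5 c3@9, authorship 14..2...3.
Authorship (.=original, N=cursor N): 1 4 . . 2 . . . 3 .
Index 9: author = original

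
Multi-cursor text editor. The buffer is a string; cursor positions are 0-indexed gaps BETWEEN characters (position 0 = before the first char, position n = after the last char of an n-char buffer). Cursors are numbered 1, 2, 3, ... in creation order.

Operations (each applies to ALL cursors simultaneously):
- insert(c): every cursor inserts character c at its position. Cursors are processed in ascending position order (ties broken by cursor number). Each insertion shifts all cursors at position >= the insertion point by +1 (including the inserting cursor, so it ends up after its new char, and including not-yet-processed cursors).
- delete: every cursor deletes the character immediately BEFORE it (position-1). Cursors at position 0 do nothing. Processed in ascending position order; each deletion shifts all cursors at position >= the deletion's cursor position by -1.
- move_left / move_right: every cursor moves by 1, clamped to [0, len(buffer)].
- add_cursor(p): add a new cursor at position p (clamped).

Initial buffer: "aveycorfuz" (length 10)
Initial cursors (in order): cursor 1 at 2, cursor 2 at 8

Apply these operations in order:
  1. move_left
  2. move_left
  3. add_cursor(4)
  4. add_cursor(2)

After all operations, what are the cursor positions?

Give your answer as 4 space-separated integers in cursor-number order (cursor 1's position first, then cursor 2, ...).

After op 1 (move_left): buffer="aveycorfuz" (len 10), cursors c1@1 c2@7, authorship ..........
After op 2 (move_left): buffer="aveycorfuz" (len 10), cursors c1@0 c2@6, authorship ..........
After op 3 (add_cursor(4)): buffer="aveycorfuz" (len 10), cursors c1@0 c3@4 c2@6, authorship ..........
After op 4 (add_cursor(2)): buffer="aveycorfuz" (len 10), cursors c1@0 c4@2 c3@4 c2@6, authorship ..........

Answer: 0 6 4 2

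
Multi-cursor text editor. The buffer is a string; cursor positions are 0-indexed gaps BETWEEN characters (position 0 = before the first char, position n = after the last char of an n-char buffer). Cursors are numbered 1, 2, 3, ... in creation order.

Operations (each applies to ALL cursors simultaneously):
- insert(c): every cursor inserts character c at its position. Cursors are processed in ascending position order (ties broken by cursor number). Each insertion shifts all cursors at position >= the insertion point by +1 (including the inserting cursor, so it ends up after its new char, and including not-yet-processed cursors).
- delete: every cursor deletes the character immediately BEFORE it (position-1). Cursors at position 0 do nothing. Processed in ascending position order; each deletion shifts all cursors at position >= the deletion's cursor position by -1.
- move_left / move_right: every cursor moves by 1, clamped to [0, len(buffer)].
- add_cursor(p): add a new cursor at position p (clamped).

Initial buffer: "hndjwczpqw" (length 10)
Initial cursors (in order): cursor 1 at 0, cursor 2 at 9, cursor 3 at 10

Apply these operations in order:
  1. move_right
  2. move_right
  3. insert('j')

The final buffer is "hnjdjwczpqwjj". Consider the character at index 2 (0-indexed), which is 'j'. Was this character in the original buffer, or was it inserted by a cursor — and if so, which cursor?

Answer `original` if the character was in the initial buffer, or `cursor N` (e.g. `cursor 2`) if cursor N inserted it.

After op 1 (move_right): buffer="hndjwczpqw" (len 10), cursors c1@1 c2@10 c3@10, authorship ..........
After op 2 (move_right): buffer="hndjwczpqw" (len 10), cursors c1@2 c2@10 c3@10, authorship ..........
After op 3 (insert('j')): buffer="hnjdjwczpqwjj" (len 13), cursors c1@3 c2@13 c3@13, authorship ..1........23
Authorship (.=original, N=cursor N): . . 1 . . . . . . . . 2 3
Index 2: author = 1

Answer: cursor 1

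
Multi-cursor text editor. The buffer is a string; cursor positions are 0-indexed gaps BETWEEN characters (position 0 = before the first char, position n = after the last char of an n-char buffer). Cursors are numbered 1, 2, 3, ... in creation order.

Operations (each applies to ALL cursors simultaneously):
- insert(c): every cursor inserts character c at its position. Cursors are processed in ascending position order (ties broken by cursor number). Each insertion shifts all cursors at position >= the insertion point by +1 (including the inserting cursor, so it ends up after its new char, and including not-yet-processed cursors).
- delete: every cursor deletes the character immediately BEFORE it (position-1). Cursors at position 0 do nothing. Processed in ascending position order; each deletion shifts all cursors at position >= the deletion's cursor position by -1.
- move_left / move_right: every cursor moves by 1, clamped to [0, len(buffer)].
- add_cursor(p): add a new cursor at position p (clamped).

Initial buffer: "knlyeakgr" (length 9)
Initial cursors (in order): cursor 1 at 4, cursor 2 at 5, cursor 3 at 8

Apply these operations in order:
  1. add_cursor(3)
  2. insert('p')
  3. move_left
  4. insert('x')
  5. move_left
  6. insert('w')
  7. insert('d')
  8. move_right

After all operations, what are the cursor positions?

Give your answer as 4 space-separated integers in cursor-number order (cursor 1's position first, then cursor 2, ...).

Answer: 11 16 23 6

Derivation:
After op 1 (add_cursor(3)): buffer="knlyeakgr" (len 9), cursors c4@3 c1@4 c2@5 c3@8, authorship .........
After op 2 (insert('p')): buffer="knlpypepakgpr" (len 13), cursors c4@4 c1@6 c2@8 c3@12, authorship ...4.1.2...3.
After op 3 (move_left): buffer="knlpypepakgpr" (len 13), cursors c4@3 c1@5 c2@7 c3@11, authorship ...4.1.2...3.
After op 4 (insert('x')): buffer="knlxpyxpexpakgxpr" (len 17), cursors c4@4 c1@7 c2@10 c3@15, authorship ...44.11.22...33.
After op 5 (move_left): buffer="knlxpyxpexpakgxpr" (len 17), cursors c4@3 c1@6 c2@9 c3@14, authorship ...44.11.22...33.
After op 6 (insert('w')): buffer="knlwxpywxpewxpakgwxpr" (len 21), cursors c4@4 c1@8 c2@12 c3@18, authorship ...444.111.222...333.
After op 7 (insert('d')): buffer="knlwdxpywdxpewdxpakgwdxpr" (len 25), cursors c4@5 c1@10 c2@15 c3@22, authorship ...4444.1111.2222...3333.
After op 8 (move_right): buffer="knlwdxpywdxpewdxpakgwdxpr" (len 25), cursors c4@6 c1@11 c2@16 c3@23, authorship ...4444.1111.2222...3333.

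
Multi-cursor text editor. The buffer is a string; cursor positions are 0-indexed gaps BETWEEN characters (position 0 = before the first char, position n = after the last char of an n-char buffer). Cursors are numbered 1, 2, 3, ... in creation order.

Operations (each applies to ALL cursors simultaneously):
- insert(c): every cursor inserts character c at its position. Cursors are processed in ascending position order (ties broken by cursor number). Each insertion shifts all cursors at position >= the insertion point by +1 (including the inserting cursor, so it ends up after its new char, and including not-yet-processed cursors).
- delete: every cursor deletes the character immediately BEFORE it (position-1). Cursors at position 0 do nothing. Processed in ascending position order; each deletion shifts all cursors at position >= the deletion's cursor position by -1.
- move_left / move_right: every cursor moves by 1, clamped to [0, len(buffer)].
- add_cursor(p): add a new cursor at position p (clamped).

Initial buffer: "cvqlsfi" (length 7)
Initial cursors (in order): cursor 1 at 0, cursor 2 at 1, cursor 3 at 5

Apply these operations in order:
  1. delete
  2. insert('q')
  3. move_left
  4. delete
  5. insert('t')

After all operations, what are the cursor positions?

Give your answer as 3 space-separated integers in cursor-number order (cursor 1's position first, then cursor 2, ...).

After op 1 (delete): buffer="vqlfi" (len 5), cursors c1@0 c2@0 c3@3, authorship .....
After op 2 (insert('q')): buffer="qqvqlqfi" (len 8), cursors c1@2 c2@2 c3@6, authorship 12...3..
After op 3 (move_left): buffer="qqvqlqfi" (len 8), cursors c1@1 c2@1 c3@5, authorship 12...3..
After op 4 (delete): buffer="qvqqfi" (len 6), cursors c1@0 c2@0 c3@3, authorship 2..3..
After op 5 (insert('t')): buffer="ttqvqtqfi" (len 9), cursors c1@2 c2@2 c3@6, authorship 122..33..

Answer: 2 2 6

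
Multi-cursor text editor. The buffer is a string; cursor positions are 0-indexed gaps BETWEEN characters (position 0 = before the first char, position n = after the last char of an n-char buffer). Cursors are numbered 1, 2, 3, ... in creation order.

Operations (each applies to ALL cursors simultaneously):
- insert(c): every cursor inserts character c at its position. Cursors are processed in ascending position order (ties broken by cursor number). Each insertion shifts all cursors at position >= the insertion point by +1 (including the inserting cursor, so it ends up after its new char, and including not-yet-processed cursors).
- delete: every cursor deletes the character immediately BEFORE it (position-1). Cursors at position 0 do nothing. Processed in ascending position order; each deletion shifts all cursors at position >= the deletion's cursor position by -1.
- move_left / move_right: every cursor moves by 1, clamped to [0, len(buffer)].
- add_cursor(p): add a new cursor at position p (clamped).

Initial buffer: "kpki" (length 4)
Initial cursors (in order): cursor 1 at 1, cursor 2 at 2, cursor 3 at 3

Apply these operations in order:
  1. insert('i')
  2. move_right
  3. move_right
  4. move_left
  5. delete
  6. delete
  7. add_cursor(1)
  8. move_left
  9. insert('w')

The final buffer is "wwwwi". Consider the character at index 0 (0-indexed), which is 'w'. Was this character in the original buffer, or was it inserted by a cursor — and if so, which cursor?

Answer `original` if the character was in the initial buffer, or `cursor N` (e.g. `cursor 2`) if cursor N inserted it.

Answer: cursor 1

Derivation:
After op 1 (insert('i')): buffer="kipikii" (len 7), cursors c1@2 c2@4 c3@6, authorship .1.2.3.
After op 2 (move_right): buffer="kipikii" (len 7), cursors c1@3 c2@5 c3@7, authorship .1.2.3.
After op 3 (move_right): buffer="kipikii" (len 7), cursors c1@4 c2@6 c3@7, authorship .1.2.3.
After op 4 (move_left): buffer="kipikii" (len 7), cursors c1@3 c2@5 c3@6, authorship .1.2.3.
After op 5 (delete): buffer="kiii" (len 4), cursors c1@2 c2@3 c3@3, authorship .12.
After op 6 (delete): buffer="i" (len 1), cursors c1@0 c2@0 c3@0, authorship .
After op 7 (add_cursor(1)): buffer="i" (len 1), cursors c1@0 c2@0 c3@0 c4@1, authorship .
After op 8 (move_left): buffer="i" (len 1), cursors c1@0 c2@0 c3@0 c4@0, authorship .
After op 9 (insert('w')): buffer="wwwwi" (len 5), cursors c1@4 c2@4 c3@4 c4@4, authorship 1234.
Authorship (.=original, N=cursor N): 1 2 3 4 .
Index 0: author = 1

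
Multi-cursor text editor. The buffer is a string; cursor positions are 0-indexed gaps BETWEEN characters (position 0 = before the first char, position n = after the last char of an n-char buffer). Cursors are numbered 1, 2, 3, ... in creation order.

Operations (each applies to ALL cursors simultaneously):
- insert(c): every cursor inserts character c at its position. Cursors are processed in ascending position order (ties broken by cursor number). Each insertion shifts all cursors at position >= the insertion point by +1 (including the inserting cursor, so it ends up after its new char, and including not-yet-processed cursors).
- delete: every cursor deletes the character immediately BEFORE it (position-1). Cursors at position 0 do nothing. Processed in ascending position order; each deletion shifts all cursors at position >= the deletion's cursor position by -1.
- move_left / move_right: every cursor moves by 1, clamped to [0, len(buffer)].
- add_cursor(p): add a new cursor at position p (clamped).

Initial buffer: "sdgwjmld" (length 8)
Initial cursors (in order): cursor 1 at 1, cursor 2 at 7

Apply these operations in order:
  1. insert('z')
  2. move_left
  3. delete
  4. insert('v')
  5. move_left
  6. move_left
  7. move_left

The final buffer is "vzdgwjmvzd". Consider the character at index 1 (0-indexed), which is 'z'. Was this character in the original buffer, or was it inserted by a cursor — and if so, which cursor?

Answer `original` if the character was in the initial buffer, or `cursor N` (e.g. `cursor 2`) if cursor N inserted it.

Answer: cursor 1

Derivation:
After op 1 (insert('z')): buffer="szdgwjmlzd" (len 10), cursors c1@2 c2@9, authorship .1......2.
After op 2 (move_left): buffer="szdgwjmlzd" (len 10), cursors c1@1 c2@8, authorship .1......2.
After op 3 (delete): buffer="zdgwjmzd" (len 8), cursors c1@0 c2@6, authorship 1.....2.
After op 4 (insert('v')): buffer="vzdgwjmvzd" (len 10), cursors c1@1 c2@8, authorship 11.....22.
After op 5 (move_left): buffer="vzdgwjmvzd" (len 10), cursors c1@0 c2@7, authorship 11.....22.
After op 6 (move_left): buffer="vzdgwjmvzd" (len 10), cursors c1@0 c2@6, authorship 11.....22.
After op 7 (move_left): buffer="vzdgwjmvzd" (len 10), cursors c1@0 c2@5, authorship 11.....22.
Authorship (.=original, N=cursor N): 1 1 . . . . . 2 2 .
Index 1: author = 1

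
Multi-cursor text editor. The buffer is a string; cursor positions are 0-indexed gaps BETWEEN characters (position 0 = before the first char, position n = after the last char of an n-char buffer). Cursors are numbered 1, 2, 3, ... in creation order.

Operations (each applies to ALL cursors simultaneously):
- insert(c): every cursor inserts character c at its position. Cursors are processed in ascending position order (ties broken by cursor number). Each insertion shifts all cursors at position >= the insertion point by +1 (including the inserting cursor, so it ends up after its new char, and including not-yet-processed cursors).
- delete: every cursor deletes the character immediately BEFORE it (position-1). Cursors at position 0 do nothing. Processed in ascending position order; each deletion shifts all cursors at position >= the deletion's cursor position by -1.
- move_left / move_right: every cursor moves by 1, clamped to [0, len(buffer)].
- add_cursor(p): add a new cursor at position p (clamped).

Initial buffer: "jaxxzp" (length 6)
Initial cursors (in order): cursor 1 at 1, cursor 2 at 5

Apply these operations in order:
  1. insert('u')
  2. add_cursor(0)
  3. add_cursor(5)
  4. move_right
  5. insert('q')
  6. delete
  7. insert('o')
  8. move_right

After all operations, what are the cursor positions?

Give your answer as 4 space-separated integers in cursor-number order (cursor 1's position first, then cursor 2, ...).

After op 1 (insert('u')): buffer="juaxxzup" (len 8), cursors c1@2 c2@7, authorship .1....2.
After op 2 (add_cursor(0)): buffer="juaxxzup" (len 8), cursors c3@0 c1@2 c2@7, authorship .1....2.
After op 3 (add_cursor(5)): buffer="juaxxzup" (len 8), cursors c3@0 c1@2 c4@5 c2@7, authorship .1....2.
After op 4 (move_right): buffer="juaxxzup" (len 8), cursors c3@1 c1@3 c4@6 c2@8, authorship .1....2.
After op 5 (insert('q')): buffer="jquaqxxzqupq" (len 12), cursors c3@2 c1@5 c4@9 c2@12, authorship .31.1...42.2
After op 6 (delete): buffer="juaxxzup" (len 8), cursors c3@1 c1@3 c4@6 c2@8, authorship .1....2.
After op 7 (insert('o')): buffer="jouaoxxzoupo" (len 12), cursors c3@2 c1@5 c4@9 c2@12, authorship .31.1...42.2
After op 8 (move_right): buffer="jouaoxxzoupo" (len 12), cursors c3@3 c1@6 c4@10 c2@12, authorship .31.1...42.2

Answer: 6 12 3 10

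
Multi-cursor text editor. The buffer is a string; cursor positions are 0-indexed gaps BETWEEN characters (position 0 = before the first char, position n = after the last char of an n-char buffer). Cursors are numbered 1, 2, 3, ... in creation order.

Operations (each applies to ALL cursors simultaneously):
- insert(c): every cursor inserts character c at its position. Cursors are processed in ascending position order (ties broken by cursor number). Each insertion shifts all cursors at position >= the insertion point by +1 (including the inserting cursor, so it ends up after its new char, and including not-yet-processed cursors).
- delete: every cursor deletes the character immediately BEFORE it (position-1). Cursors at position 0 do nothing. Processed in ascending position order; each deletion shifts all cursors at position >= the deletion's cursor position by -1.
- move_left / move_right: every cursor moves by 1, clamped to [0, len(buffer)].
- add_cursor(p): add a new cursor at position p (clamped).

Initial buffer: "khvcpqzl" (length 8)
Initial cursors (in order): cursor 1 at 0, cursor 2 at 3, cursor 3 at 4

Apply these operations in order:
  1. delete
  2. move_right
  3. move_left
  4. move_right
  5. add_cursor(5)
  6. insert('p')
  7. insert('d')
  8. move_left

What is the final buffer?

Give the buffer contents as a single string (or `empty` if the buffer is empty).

After op 1 (delete): buffer="khpqzl" (len 6), cursors c1@0 c2@2 c3@2, authorship ......
After op 2 (move_right): buffer="khpqzl" (len 6), cursors c1@1 c2@3 c3@3, authorship ......
After op 3 (move_left): buffer="khpqzl" (len 6), cursors c1@0 c2@2 c3@2, authorship ......
After op 4 (move_right): buffer="khpqzl" (len 6), cursors c1@1 c2@3 c3@3, authorship ......
After op 5 (add_cursor(5)): buffer="khpqzl" (len 6), cursors c1@1 c2@3 c3@3 c4@5, authorship ......
After op 6 (insert('p')): buffer="kphpppqzpl" (len 10), cursors c1@2 c2@6 c3@6 c4@9, authorship .1..23..4.
After op 7 (insert('d')): buffer="kpdhpppddqzpdl" (len 14), cursors c1@3 c2@9 c3@9 c4@13, authorship .11..2323..44.
After op 8 (move_left): buffer="kpdhpppddqzpdl" (len 14), cursors c1@2 c2@8 c3@8 c4@12, authorship .11..2323..44.

Answer: kpdhpppddqzpdl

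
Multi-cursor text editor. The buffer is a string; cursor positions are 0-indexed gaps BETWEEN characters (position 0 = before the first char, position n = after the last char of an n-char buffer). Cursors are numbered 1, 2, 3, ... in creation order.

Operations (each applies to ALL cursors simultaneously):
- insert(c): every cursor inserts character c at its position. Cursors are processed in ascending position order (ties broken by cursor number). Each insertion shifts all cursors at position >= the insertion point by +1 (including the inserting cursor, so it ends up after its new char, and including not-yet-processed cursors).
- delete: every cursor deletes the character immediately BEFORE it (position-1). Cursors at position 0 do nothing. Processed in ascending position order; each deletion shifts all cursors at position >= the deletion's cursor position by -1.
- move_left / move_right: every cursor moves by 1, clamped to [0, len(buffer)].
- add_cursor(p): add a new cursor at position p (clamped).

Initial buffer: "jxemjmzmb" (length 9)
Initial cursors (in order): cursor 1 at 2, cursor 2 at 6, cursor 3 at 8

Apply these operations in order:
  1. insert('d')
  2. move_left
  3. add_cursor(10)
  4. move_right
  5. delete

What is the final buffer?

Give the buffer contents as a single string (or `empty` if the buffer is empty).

After op 1 (insert('d')): buffer="jxdemjmdzmdb" (len 12), cursors c1@3 c2@8 c3@11, authorship ..1....2..3.
After op 2 (move_left): buffer="jxdemjmdzmdb" (len 12), cursors c1@2 c2@7 c3@10, authorship ..1....2..3.
After op 3 (add_cursor(10)): buffer="jxdemjmdzmdb" (len 12), cursors c1@2 c2@7 c3@10 c4@10, authorship ..1....2..3.
After op 4 (move_right): buffer="jxdemjmdzmdb" (len 12), cursors c1@3 c2@8 c3@11 c4@11, authorship ..1....2..3.
After op 5 (delete): buffer="jxemjmzb" (len 8), cursors c1@2 c2@6 c3@7 c4@7, authorship ........

Answer: jxemjmzb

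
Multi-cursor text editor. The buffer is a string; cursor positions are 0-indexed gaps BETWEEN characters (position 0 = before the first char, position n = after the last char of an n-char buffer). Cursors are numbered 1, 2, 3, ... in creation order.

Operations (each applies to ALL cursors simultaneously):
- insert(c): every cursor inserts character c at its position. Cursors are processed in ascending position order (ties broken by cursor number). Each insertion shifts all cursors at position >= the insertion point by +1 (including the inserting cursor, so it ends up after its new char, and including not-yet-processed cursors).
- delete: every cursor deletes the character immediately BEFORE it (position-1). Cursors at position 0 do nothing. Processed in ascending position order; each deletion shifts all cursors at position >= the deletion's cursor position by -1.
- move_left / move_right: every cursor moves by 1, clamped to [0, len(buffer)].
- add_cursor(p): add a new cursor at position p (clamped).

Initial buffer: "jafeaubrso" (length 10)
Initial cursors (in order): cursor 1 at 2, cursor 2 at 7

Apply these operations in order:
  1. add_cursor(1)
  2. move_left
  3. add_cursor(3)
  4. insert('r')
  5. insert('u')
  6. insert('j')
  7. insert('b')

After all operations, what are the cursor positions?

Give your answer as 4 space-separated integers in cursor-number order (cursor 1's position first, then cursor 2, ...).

After op 1 (add_cursor(1)): buffer="jafeaubrso" (len 10), cursors c3@1 c1@2 c2@7, authorship ..........
After op 2 (move_left): buffer="jafeaubrso" (len 10), cursors c3@0 c1@1 c2@6, authorship ..........
After op 3 (add_cursor(3)): buffer="jafeaubrso" (len 10), cursors c3@0 c1@1 c4@3 c2@6, authorship ..........
After op 4 (insert('r')): buffer="rjrafreaurbrso" (len 14), cursors c3@1 c1@3 c4@6 c2@10, authorship 3.1..4...2....
After op 5 (insert('u')): buffer="rujruafrueaurubrso" (len 18), cursors c3@2 c1@5 c4@9 c2@14, authorship 33.11..44...22....
After op 6 (insert('j')): buffer="rujjrujafrujeaurujbrso" (len 22), cursors c3@3 c1@7 c4@12 c2@18, authorship 333.111..444...222....
After op 7 (insert('b')): buffer="rujbjrujbafrujbeaurujbbrso" (len 26), cursors c3@4 c1@9 c4@15 c2@22, authorship 3333.1111..4444...2222....

Answer: 9 22 4 15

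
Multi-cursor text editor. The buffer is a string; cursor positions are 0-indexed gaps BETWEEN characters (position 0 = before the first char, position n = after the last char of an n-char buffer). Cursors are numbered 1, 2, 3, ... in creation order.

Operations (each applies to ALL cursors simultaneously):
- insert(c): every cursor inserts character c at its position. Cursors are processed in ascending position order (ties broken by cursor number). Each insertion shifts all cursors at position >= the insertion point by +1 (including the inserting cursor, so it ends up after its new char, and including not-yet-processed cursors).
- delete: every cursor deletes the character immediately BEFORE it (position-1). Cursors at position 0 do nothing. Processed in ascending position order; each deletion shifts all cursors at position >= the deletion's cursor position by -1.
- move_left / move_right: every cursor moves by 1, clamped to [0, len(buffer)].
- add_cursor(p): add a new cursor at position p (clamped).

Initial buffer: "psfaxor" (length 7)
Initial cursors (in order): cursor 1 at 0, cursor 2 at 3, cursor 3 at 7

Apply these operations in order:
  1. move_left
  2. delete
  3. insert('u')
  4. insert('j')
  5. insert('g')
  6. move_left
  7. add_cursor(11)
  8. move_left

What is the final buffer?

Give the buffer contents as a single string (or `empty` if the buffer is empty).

Answer: ujgpujgfaxujgr

Derivation:
After op 1 (move_left): buffer="psfaxor" (len 7), cursors c1@0 c2@2 c3@6, authorship .......
After op 2 (delete): buffer="pfaxr" (len 5), cursors c1@0 c2@1 c3@4, authorship .....
After op 3 (insert('u')): buffer="upufaxur" (len 8), cursors c1@1 c2@3 c3@7, authorship 1.2...3.
After op 4 (insert('j')): buffer="ujpujfaxujr" (len 11), cursors c1@2 c2@5 c3@10, authorship 11.22...33.
After op 5 (insert('g')): buffer="ujgpujgfaxujgr" (len 14), cursors c1@3 c2@7 c3@13, authorship 111.222...333.
After op 6 (move_left): buffer="ujgpujgfaxujgr" (len 14), cursors c1@2 c2@6 c3@12, authorship 111.222...333.
After op 7 (add_cursor(11)): buffer="ujgpujgfaxujgr" (len 14), cursors c1@2 c2@6 c4@11 c3@12, authorship 111.222...333.
After op 8 (move_left): buffer="ujgpujgfaxujgr" (len 14), cursors c1@1 c2@5 c4@10 c3@11, authorship 111.222...333.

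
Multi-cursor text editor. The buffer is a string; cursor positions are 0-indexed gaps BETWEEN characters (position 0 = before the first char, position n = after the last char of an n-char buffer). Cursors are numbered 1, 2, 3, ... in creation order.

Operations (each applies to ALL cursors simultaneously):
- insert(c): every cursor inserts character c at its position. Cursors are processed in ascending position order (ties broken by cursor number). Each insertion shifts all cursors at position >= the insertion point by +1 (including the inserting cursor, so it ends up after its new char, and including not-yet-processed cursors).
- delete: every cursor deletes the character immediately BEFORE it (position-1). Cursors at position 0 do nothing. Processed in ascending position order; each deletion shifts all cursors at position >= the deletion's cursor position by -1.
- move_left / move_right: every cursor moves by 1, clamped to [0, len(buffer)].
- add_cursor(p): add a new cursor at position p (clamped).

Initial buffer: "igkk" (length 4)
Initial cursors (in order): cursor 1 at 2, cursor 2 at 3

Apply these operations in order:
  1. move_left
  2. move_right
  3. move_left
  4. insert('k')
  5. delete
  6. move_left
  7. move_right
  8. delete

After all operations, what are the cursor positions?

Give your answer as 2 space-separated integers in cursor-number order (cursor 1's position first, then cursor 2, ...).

After op 1 (move_left): buffer="igkk" (len 4), cursors c1@1 c2@2, authorship ....
After op 2 (move_right): buffer="igkk" (len 4), cursors c1@2 c2@3, authorship ....
After op 3 (move_left): buffer="igkk" (len 4), cursors c1@1 c2@2, authorship ....
After op 4 (insert('k')): buffer="ikgkkk" (len 6), cursors c1@2 c2@4, authorship .1.2..
After op 5 (delete): buffer="igkk" (len 4), cursors c1@1 c2@2, authorship ....
After op 6 (move_left): buffer="igkk" (len 4), cursors c1@0 c2@1, authorship ....
After op 7 (move_right): buffer="igkk" (len 4), cursors c1@1 c2@2, authorship ....
After op 8 (delete): buffer="kk" (len 2), cursors c1@0 c2@0, authorship ..

Answer: 0 0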